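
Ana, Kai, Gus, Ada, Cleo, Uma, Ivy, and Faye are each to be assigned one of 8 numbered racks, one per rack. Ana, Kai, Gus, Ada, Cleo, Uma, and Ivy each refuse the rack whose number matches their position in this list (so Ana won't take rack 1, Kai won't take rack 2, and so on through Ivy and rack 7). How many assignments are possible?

16687

Let Aᵢ (for 1 ≤ i ≤ 7) be the placements that put person i in their forbidden rack. Any j of these fix j positions, leaving (8−j)! ways to fill the rest, and there are C(7,j) ways to pick which j.
By inclusion–exclusion, the number of valid placements is Σ_{j=0}^{7} (−1)^j C(7,j)·(8−j)!.
Computing: 40320 − 35280 + 15120 − 4200 + 840 − 126 + 14 − 1 = 16687.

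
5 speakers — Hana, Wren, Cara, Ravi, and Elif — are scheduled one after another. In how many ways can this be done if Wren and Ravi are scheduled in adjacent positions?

48

Treat {Wren, Ravi} as a single unit. There are 4 units to order, and the pair itself can be ordered 2 ways.
So the count is 2·(4)! = 48.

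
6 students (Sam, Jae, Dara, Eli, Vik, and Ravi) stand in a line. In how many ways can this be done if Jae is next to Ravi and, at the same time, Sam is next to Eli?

Treat {Jae,Ravi} as one block (2 orders) and {Sam,Eli} as another (2 orders).
That leaves 4 units to arrange: 2 × 2 × 4! = 4 × 24 = 96.

96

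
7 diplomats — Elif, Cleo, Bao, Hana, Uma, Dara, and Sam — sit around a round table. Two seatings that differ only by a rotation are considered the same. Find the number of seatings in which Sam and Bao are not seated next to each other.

480

All circular seatings of 7 people number (6)! = 720.
Those with Sam next to Bao: fuse the pair into one unit and seat 6 units around a circle — 2·(5)! = 240.
Subtracting, 720 − 240 = 480.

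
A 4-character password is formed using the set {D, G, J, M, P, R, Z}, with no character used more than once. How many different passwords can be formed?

Choose and order 4 of the 7 symbols: the first character has 7 options, the next 6, then 5, 4.
7 × 6 × 5 × 4 = 840.

840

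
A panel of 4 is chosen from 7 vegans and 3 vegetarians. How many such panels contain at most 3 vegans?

175

Split by how many vegans are chosen (0 through 3).
Sum: C(7,0)·C(3,4) + C(7,1)·C(3,3) + C(7,2)·C(3,2) + C(7,3)·C(3,1) = 0 + 7 + 63 + 105 = 175.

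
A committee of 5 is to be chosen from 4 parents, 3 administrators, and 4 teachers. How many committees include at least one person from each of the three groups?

364

Total 5-person selections from all 11: C(11,5) = 462.
Subtract selections that omit an entire group: no parents → C(7,5) = 21; no administrators → C(8,5) = 56; no teachers → C(7,5) = 21.
Add back selections omitting two groups (i.e. drawn from a single group): C(4,5) + C(3,5) + C(4,5) = 0.
By inclusion–exclusion: 462 − 98 + 0 = 364.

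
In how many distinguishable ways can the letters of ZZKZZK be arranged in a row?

15

ZZKZZK has 6 letters with K appearing twice and Z appearing 4 times.
Dividing 6! = 720 by 4!·2! = 48 for the repeated letters gives 15.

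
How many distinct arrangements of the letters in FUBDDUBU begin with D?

With the first slot taken by D, it remains to arrange the other 7 letters (FUBDUBU).
Those 7 letters have B appearing twice and U appearing 3 times, giving (7)!/(3!·2!) = 420.

420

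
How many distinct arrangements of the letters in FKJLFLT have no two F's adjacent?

There are 7!/(2!·2!) = 1260 arrangements of FKJLFLT in total.
Arrangements with the F's together: treat FF as one letter, giving (6)!/(2!) = 360.
Subtracting, 1260 − 360 = 900 arrangements keep the F's apart.

900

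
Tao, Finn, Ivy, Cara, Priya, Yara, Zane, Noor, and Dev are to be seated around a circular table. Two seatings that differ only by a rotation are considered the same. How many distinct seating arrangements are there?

Around a circle, 9 distinct people have 9!/9 = (8)! = 40320 rotationally distinct seatings.

40320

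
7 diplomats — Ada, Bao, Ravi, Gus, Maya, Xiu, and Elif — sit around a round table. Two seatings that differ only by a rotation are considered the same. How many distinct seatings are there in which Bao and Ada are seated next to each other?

240

Glue Bao and Ada into a block (2 internal orders). Seating 6 units around a circle gives (5)! arrangements.
So 2 × (5)! = 2 × 120 = 240.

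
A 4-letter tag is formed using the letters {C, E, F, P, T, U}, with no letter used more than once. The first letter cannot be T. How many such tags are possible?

300

The first letter has 6−1 = 5 choices (anything except T).
The remaining 3 letters are filled from the other 5 symbols without repetition: 5 × 4 × 3 = 60.
Total: 5 × 60 = 300.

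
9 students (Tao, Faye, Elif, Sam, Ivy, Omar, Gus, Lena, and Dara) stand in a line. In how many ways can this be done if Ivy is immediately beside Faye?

80640

Place the 7 others and the Ivy-Faye pair as 8 objects in a line; the pair has 2 internal arrangements.
So the count is 2·(8)! = 80640.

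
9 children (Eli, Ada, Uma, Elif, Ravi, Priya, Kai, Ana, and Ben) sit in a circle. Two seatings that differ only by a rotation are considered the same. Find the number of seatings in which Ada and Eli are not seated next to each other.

All circular seatings of 9 people number (8)! = 40320.
Seatings with Ada beside Eli: treat them as a block with 2 internal orders, giving 2 × (7)! = 10080.
Subtracting, 40320 − 10080 = 30240.

30240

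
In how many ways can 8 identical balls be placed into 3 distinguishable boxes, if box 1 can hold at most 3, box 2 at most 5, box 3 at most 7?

23

By stars and bars, unrestricted non-negative solutions to x_1+…+x_3 = 8 number C(8+2,2) = 45.
Subtract solutions that violate a single cap (substitute x_i' = x_i − (cap_i+1)): x_1 ≥ 4 gives C(6,2) = 15; x_2 ≥ 6 gives C(4,2) = 6; x_3 ≥ 8 gives C(2,2) = 1. Together 22.
No two caps can be exceeded simultaneously, so the pair terms are all 0.
By inclusion–exclusion the count is 45 − 22 + 0 = 23.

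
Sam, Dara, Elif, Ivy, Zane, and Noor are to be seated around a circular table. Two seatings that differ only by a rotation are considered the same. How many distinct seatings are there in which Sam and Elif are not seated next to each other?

Without the restriction there are (5)! = 120 seatings.
Seatings with Sam beside Elif: treat them as a block with 2 internal orders, giving 2 × (4)! = 48.
Subtracting, 120 − 48 = 72.

72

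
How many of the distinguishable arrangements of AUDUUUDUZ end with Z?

Fix Z in the last position and arrange the remaining 8 letters.
Those 8 letters have D appearing twice and U appearing 5 times, giving (8)!/(5!·2!) = 168.

168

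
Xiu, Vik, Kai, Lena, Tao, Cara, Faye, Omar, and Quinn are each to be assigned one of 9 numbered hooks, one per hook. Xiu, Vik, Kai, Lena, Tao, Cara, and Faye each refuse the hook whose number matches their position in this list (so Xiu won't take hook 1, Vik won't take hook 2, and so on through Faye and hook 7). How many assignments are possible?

Let Aᵢ (for 1 ≤ i ≤ 7) be the placements that put person i in their forbidden hook. Any j of these fix j positions, leaving (9−j)! ways to fill the rest, and there are C(7,j) ways to pick which j.
By inclusion–exclusion, the number of valid placements is Σ_{j=0}^{7} (−1)^j C(7,j)·(9−j)!.
Computing: 362880 − 282240 + 105840 − 25200 + 4200 − 504 + 42 − 2 = 165016.

165016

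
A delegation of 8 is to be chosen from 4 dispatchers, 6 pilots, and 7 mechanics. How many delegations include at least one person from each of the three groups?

22813

Unrestricted: C(17,8) = 24310 ways to pick any 8 of the 17.
Subtract selections that omit an entire group: no dispatchers → C(13,8) = 1287; no pilots → C(11,8) = 165; no mechanics → C(10,8) = 45.
Add back selections omitting two groups (i.e. drawn from a single group): C(4,8) + C(6,8) + C(7,8) = 0.
By inclusion–exclusion: 24310 − 1497 + 0 = 22813.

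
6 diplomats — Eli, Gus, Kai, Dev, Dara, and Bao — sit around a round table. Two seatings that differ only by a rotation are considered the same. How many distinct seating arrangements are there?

120

Around a circle, 6 distinct people have 6!/6 = (5)! = 120 rotationally distinct seatings.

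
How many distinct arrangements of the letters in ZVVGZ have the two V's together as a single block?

12

Treat the 2 copies of V as a single block. The multiset to arrange is then {VV, G, Z, Z}, 4 items in all.
That gives (4)!/(2!) = 12 arrangements.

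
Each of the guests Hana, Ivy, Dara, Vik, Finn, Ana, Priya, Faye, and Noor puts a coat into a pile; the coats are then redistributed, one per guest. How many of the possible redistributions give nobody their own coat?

This is the derangement count D_9: permutations of 9 items with no fixed point.
By inclusion–exclusion this is Σ_{j=0}^{9} (−1)^j C(9,j)·(9−j)!.
Computing: 362880 − 362880 + 181440 − 60480 + 15120 − 3024 + 504 − 72 + 9 − 1 = 133496.

133496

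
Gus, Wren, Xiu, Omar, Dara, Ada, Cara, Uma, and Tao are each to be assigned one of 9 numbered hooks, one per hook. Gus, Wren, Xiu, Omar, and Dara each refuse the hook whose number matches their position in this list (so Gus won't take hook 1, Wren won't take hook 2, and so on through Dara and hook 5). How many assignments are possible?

205056

Let Aᵢ (for 1 ≤ i ≤ 5) be the placements that put person i in their forbidden hook. Any j of these fix j positions, leaving (9−j)! ways to fill the rest, and there are C(5,j) ways to pick which j.
By inclusion–exclusion, the number of valid placements is Σ_{j=0}^{5} (−1)^j C(5,j)·(9−j)!.
Computing: 362880 − 201600 + 50400 − 7200 + 600 − 24 = 205056.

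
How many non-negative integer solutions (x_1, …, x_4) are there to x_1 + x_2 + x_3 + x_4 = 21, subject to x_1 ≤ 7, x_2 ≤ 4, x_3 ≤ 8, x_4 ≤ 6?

Without the upper bounds there are C(24,3) = 2024 ways to split 21 among 4 variables.
Subtract solutions that violate a single cap (substitute x_i' = x_i − (cap_i+1)): x_1 ≥ 8 gives C(16,3) = 560; x_2 ≥ 5 gives C(19,3) = 969; x_3 ≥ 9 gives C(15,3) = 455; x_4 ≥ 7 gives C(17,3) = 680. Together 2664.
Add back pairs where two caps are both exceeded: 165 + 35 + 84 + 120 + 220 + 56 = 680.
Subtract triples: 0 + 4 + 0 + 1 = 5.
By inclusion–exclusion the count is 2024 − 2664 + 680 − 5 = 35.

35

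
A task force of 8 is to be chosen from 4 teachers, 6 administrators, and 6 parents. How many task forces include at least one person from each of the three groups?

12285

Unrestricted: C(16,8) = 12870 ways to pick any 8 of the 16.
Selections missing a whole group: no teachers → C(12,8) = 495; no administrators → C(10,8) = 45; no parents → C(10,8) = 45.
Add back selections omitting two groups (i.e. drawn from a single group): C(4,8) + C(6,8) + C(6,8) = 0.
By inclusion–exclusion: 12870 − 585 + 0 = 12285.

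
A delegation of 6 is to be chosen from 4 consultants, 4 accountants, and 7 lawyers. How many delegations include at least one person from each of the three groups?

4060

With no constraint there are C(15,6) = 5005 possible selections.
Subtract selections that omit an entire group: no consultants → C(11,6) = 462; no accountants → C(11,6) = 462; no lawyers → C(8,6) = 28.
Add back selections omitting two groups (i.e. drawn from a single group): C(4,6) + C(4,6) + C(7,6) = 7.
By inclusion–exclusion: 5005 − 952 + 7 = 4060.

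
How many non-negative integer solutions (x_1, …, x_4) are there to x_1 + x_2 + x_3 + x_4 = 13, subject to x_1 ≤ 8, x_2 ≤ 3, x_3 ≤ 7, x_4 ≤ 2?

66

Ignoring the caps, the number of non-negative solutions to x_1+…+x_4 = 13 is C(16,3) = 560.
Subtract solutions that violate a single cap (substitute x_i' = x_i − (cap_i+1)): x_1 ≥ 9 gives C(7,3) = 35; x_2 ≥ 4 gives C(12,3) = 220; x_3 ≥ 8 gives C(8,3) = 56; x_4 ≥ 3 gives C(13,3) = 286. Together 597.
Add back pairs where two caps are both exceeded: 1 + 0 + 4 + 4 + 84 + 10 = 103.
By inclusion–exclusion the count is 560 − 597 + 103 = 66.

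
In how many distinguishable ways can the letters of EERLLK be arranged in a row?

EERLLK has 6 letters with E appearing twice and L appearing twice.
The number of distinct arrangements is 6!/(2!·2!) = 720/4 = 180.

180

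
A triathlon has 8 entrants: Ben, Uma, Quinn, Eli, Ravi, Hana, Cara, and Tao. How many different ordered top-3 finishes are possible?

336

This is an ordered selection of 3 from 8: P(8,3).
That gives 8 × 7 × 6 = 336.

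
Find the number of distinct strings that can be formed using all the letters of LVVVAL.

60

Letter multiplicities in LVVVAL: A×1, L×2, V×3.
So there are 6! / (3!·2!) = 60 distinguishable arrangements.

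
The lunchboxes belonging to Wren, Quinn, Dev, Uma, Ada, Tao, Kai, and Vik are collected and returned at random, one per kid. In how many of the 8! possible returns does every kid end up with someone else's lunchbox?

14833

Count assignments avoiding every fixed point. For any j of the 8 kids fixed to their own lunchbox, the other 8−j can be arranged in (8−j)! ways.
By inclusion–exclusion this is Σ_{j=0}^{8} (−1)^j C(8,j)·(8−j)!.
Computing: 40320 − 40320 + 20160 − 6720 + 1680 − 336 + 56 − 8 + 1 = 14833.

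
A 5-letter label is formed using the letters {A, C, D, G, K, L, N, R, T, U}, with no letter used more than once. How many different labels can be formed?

30240

Choose and order 5 of the 10 symbols: the first letter has 10 options, the next 9, and so on down to 6.
10 × 9 × 8 × 7 × 6 = 30240.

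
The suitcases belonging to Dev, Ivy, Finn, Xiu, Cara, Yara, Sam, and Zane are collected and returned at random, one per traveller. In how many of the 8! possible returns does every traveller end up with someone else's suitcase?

14833

This is the derangement count D_8: permutations of 8 items with no fixed point.
By inclusion–exclusion this is Σ_{j=0}^{8} (−1)^j C(8,j)·(8−j)!.
Computing: 40320 − 40320 + 20160 − 6720 + 1680 − 336 + 56 − 8 + 1 = 14833.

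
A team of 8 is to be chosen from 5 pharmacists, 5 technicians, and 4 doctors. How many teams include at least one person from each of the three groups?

2940

Total 8-person selections from all 14: C(14,8) = 3003.
Subtract selections that omit an entire group: no pharmacists → C(9,8) = 9; no technicians → C(9,8) = 9; no doctors → C(10,8) = 45.
Add back selections omitting two groups (i.e. drawn from a single group): C(5,8) + C(5,8) + C(4,8) = 0.
By inclusion–exclusion: 3003 − 63 + 0 = 2940.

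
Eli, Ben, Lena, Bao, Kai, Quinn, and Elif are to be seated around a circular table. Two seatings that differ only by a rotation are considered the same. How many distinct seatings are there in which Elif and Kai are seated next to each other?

Treat {Elif, Kai} as one unit (2 internal orders) and seat the resulting 6 units around the table: (5)! circular arrangements.
So 2 × (5)! = 2 × 120 = 240.

240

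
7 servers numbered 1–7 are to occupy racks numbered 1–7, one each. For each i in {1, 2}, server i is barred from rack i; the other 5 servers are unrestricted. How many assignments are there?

Let Aᵢ (for i ∈ {1, 2}) be the placements that put server i in its forbidden rack. Any j of these fix j positions, leaving (7−j)! ways to fill the rest, and there are C(2,j) ways to pick which j.
By inclusion–exclusion, the number of valid placements is Σ_{j=0}^{2} (−1)^j C(2,j)·(7−j)!.
Computing: 5040 − 1440 + 120 = 3720.

3720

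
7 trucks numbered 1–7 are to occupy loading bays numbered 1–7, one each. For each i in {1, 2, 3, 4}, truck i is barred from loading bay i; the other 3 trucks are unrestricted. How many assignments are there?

Let Aᵢ (for 1 ≤ i ≤ 4) be the placements that put truck i in its forbidden loading bay. Any j of these fix j positions, leaving (7−j)! ways to fill the rest, and there are C(4,j) ways to pick which j.
By inclusion–exclusion, the number of valid placements is Σ_{j=0}^{4} (−1)^j C(4,j)·(7−j)!.
Computing: 5040 − 2880 + 720 − 96 + 6 = 2790.

2790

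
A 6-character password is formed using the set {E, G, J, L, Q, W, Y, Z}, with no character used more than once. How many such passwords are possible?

With no repetition, fill the 6 characters in order: 8 choices, then 7, down to 3.
8 × 7 × 6 × 5 × 4 × 3 = 20160.

20160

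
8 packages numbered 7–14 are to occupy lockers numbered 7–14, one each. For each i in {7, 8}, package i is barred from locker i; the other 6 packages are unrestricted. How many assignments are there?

30960

Let Aᵢ (for i ∈ {7, 8}) be the placements that put package i in its forbidden locker. Any j of these fix j positions, leaving (8−j)! ways to fill the rest, and there are C(2,j) ways to pick which j.
By inclusion–exclusion, the number of valid placements is Σ_{j=0}^{2} (−1)^j C(2,j)·(8−j)!.
Computing: 40320 − 10080 + 720 = 30960.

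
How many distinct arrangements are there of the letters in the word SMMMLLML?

280

SMMMLLML has 8 letters with L appearing 3 times and M appearing 4 times.
Dividing 8! = 40320 by 4!·3! = 144 for the repeated letters gives 280.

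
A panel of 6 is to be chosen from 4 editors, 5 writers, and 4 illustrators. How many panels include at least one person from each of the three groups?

With no constraint there are C(13,6) = 1716 possible selections.
Selections missing a whole group: no editors → C(9,6) = 84; no writers → C(8,6) = 28; no illustrators → C(9,6) = 84.
Add back selections omitting two groups (i.e. drawn from a single group): C(4,6) + C(5,6) + C(4,6) = 0.
By inclusion–exclusion: 1716 − 196 + 0 = 1520.

1520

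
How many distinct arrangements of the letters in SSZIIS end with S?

30

Fix S in the last position and arrange the remaining 5 letters.
Those 5 letters have I appearing twice and S appearing twice, giving (5)!/(2!·2!) = 30.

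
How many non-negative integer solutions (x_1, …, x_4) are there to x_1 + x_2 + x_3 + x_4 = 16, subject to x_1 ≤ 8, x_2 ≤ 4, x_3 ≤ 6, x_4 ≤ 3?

51

By stars and bars, unrestricted non-negative solutions to x_1+…+x_4 = 16 number C(16+3,3) = 969.
Subtract solutions that violate a single cap (substitute x_i' = x_i − (cap_i+1)): x_1 ≥ 9 gives C(10,3) = 120; x_2 ≥ 5 gives C(14,3) = 364; x_3 ≥ 7 gives C(12,3) = 220; x_4 ≥ 4 gives C(15,3) = 455. Together 1159.
Add back pairs where two caps are both exceeded: 10 + 1 + 20 + 35 + 120 + 56 = 242.
Subtract triples: 0 + 0 + 0 + 1 = 1.
By inclusion–exclusion the count is 969 − 1159 + 242 − 1 = 51.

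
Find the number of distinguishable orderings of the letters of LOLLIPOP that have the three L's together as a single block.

Treat the 3 copies of L as a single block. The multiset to arrange is then {LLL, I, O, O, P, P}, 6 items in all.
That gives (6)!/(2!·2!) = 180 arrangements.

180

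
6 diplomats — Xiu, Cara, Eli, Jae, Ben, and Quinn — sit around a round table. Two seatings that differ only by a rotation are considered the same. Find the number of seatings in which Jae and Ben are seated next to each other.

Treat {Jae, Ben} as one unit (2 internal orders) and seat the resulting 5 units around the table: (4)! circular arrangements.
So 2 × (4)! = 2 × 24 = 48.

48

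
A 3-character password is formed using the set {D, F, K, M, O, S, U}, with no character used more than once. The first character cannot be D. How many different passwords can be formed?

The first character has 7−1 = 6 choices (anything except D).
The remaining 2 characters are filled from the other 6 symbols without repetition: 6 × 5 = 30.
Total: 6 × 30 = 180.

180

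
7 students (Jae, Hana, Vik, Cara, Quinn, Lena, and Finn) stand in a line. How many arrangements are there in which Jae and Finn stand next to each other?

1440

Treat {Jae, Finn} as a single unit. There are 6 units to order, and the pair itself can be ordered 2 ways.
That gives 2 × 6! = 2 × 720 = 1440.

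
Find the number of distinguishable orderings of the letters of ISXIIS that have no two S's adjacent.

There are 6!/(3!·2!) = 60 arrangements of ISXIIS in total.
If the two S's are adjacent, glue them into one block, leaving 5 items to arrange: (5)!/(3!) = 20 ways.
Subtracting, 60 − 20 = 40 arrangements keep the S's apart.

40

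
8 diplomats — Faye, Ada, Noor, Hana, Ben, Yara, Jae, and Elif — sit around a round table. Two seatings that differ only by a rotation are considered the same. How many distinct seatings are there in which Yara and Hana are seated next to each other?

Glue Yara and Hana into a block (2 internal orders). Seating 7 units around a circle gives (6)! arrangements.
So 2 × (6)! = 2 × 720 = 1440.

1440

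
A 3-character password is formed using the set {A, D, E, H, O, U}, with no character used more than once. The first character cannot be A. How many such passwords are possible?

The first character has 6−1 = 5 choices (anything except A).
The remaining 2 characters are filled from the other 5 symbols without repetition: 5 × 4 = 20.
Total: 5 × 20 = 100.

100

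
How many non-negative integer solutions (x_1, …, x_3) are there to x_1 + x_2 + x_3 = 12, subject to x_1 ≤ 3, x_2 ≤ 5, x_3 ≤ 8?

14

By stars and bars, unrestricted non-negative solutions to x_1+…+x_3 = 12 number C(12+2,2) = 91.
Subtract solutions that violate a single cap (substitute x_i' = x_i − (cap_i+1)): x_1 ≥ 4 gives C(10,2) = 45; x_2 ≥ 6 gives C(8,2) = 28; x_3 ≥ 9 gives C(5,2) = 10. Together 83.
Add back pairs where two caps are both exceeded: 6 + 0 + 0 = 6.
By inclusion–exclusion the count is 91 − 83 + 6 = 14.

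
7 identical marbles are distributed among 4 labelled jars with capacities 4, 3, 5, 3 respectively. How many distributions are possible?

Without the upper bounds there are C(10,3) = 120 ways to split 7 among 4 jars.
Subtract solutions that violate a single cap (substitute x_i' = x_i − (cap_i+1)): x_1 ≥ 5 gives C(5,3) = 10; x_2 ≥ 4 gives C(6,3) = 20; x_3 ≥ 6 gives C(4,3) = 4; x_4 ≥ 4 gives C(6,3) = 20. Together 54.
No two caps can be exceeded simultaneously, so the pair terms are all 0.
By inclusion–exclusion the count is 120 − 54 + 0 = 66.

66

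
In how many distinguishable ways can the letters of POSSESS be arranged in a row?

POSSESS has 7 letters with S appearing 4 times.
So there are 7! / (4!) = 210 distinguishable arrangements.

210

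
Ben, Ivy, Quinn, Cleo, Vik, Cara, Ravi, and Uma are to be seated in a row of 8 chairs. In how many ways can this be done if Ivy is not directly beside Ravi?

30240

Of the 8! = 40320 arrangements, those with Ivy and Ravi adjacent number 2 × 7! = 10080 (treat the pair as a block with 2 internal orders).
Complementary counting: 40320 − 10080 = 30240.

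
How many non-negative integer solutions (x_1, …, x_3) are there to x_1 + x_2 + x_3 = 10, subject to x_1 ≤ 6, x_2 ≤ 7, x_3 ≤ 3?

Without the upper bounds there are C(12,2) = 66 ways to split 10 among 3 variables.
Subtract solutions that violate a single cap (substitute x_i' = x_i − (cap_i+1)): x_1 ≥ 7 gives C(5,2) = 10; x_2 ≥ 8 gives C(4,2) = 6; x_3 ≥ 4 gives C(8,2) = 28. Together 44.
No two caps can be exceeded simultaneously, so the pair terms are all 0.
By inclusion–exclusion the count is 66 − 44 + 0 = 22.

22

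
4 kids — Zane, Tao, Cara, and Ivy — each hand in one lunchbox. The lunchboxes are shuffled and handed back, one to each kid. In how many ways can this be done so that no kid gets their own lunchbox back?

9

Let Aᵢ be the assignments in which kid i gets their own lunchbox. We want the size of the complement of A₁∪…∪A_4.
By inclusion–exclusion this is Σ_{j=0}^{4} (−1)^j C(4,j)·(4−j)!.
Computing: 24 − 24 + 12 − 4 + 1 = 9.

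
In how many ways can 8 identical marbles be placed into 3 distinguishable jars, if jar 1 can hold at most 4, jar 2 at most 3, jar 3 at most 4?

Without the upper bounds there are C(10,2) = 45 ways to split 8 among 3 jars.
Subtract solutions that violate a single cap (substitute x_i' = x_i − (cap_i+1)): x_1 ≥ 5 gives C(5,2) = 10; x_2 ≥ 4 gives C(6,2) = 15; x_3 ≥ 5 gives C(5,2) = 10. Together 35.
No two caps can be exceeded simultaneously, so the pair terms are all 0.
By inclusion–exclusion the count is 45 − 35 + 0 = 10.

10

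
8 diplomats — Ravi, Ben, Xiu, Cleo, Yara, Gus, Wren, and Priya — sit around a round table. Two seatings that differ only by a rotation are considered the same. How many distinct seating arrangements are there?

Around a circle, 8 distinct people have 8!/8 = (7)! = 5040 rotationally distinct seatings.

5040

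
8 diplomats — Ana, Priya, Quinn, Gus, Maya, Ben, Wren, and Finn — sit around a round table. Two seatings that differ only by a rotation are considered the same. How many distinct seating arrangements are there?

5040

Seat Ana anywhere (absorbing the rotational symmetry), then permute the other 7: (7)! = 5040.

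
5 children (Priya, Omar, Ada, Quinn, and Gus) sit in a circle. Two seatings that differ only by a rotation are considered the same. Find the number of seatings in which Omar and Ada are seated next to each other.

12

Glue Omar and Ada into a block (2 internal orders). Seating 4 units around a circle gives (3)! arrangements.
So 2 × (3)! = 2 × 6 = 12.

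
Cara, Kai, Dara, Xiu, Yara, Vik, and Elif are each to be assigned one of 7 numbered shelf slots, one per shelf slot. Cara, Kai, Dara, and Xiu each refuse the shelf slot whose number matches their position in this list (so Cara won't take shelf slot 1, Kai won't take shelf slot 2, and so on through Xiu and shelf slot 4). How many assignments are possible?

2790

Let Aᵢ (for 1 ≤ i ≤ 4) be the placements that put person i in their forbidden shelf slot. Any j of these fix j positions, leaving (7−j)! ways to fill the rest, and there are C(4,j) ways to pick which j.
By inclusion–exclusion, the number of valid placements is Σ_{j=0}^{4} (−1)^j C(4,j)·(7−j)!.
Computing: 5040 − 2880 + 720 − 96 + 6 = 2790.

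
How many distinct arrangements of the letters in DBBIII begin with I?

Fix I in the first position and arrange the remaining 5 letters.
Those 5 letters have B appearing twice and I appearing twice, giving (5)!/(2!·2!) = 30.

30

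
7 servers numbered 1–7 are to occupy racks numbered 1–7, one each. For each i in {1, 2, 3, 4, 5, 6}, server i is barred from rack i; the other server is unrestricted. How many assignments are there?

Let Aᵢ (for 1 ≤ i ≤ 6) be the placements that put server i in its forbidden rack. Any j of these fix j positions, leaving (7−j)! ways to fill the rest, and there are C(6,j) ways to pick which j.
By inclusion–exclusion, the number of valid placements is Σ_{j=0}^{6} (−1)^j C(6,j)·(7−j)!.
Computing: 5040 − 4320 + 1800 − 480 + 90 − 12 + 1 = 2119.

2119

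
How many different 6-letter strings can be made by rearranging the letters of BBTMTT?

The 6 letters of BBTMTT have repeats: B appearing twice and T appearing 3 times.
So there are 6! / (3!·2!) = 60 distinguishable arrangements.

60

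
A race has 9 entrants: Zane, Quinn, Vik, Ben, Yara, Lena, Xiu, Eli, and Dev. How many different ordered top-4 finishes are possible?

3024

There are 9 choices for 1st place, 8 for 2nd, and so on down to 6 for position 4.
That gives 9 × 8 × 7 × 6 = 3024.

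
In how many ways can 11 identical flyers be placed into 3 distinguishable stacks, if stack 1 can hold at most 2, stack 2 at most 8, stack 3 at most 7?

Ignoring the caps, the number of non-negative solutions to x_1+…+x_3 = 11 is C(13,2) = 78.
Subtract solutions that violate a single cap (substitute x_i' = x_i − (cap_i+1)): x_1 ≥ 3 gives C(10,2) = 45; x_2 ≥ 9 gives C(4,2) = 6; x_3 ≥ 8 gives C(5,2) = 10. Together 61.
Add back pairs where two caps are both exceeded: 0 + 1 + 0 = 1.
By inclusion–exclusion the count is 78 − 61 + 1 = 18.

18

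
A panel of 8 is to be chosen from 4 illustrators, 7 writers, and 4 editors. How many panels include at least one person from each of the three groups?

6104

Total 8-person selections from all 15: C(15,8) = 6435.
Subtract selections that omit an entire group: no illustrators → C(11,8) = 165; no writers → C(8,8) = 1; no editors → C(11,8) = 165.
Add back selections omitting two groups (i.e. drawn from a single group): C(4,8) + C(7,8) + C(4,8) = 0.
By inclusion–exclusion: 6435 − 331 + 0 = 6104.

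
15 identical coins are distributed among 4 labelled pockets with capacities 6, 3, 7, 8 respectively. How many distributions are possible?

Ignoring the caps, the number of non-negative solutions to x_1+…+x_4 = 15 is C(18,3) = 816.
Subtract solutions that violate a single cap (substitute x_i' = x_i − (cap_i+1)): x_1 ≥ 7 gives C(11,3) = 165; x_2 ≥ 4 gives C(14,3) = 364; x_3 ≥ 8 gives C(10,3) = 120; x_4 ≥ 9 gives C(9,3) = 84. Together 733.
Add back pairs where two caps are both exceeded: 35 + 1 + 0 + 20 + 10 + 0 = 66.
By inclusion–exclusion the count is 816 − 733 + 66 = 149.

149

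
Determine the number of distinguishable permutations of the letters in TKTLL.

30

TKTLL has 5 letters with L appearing twice and T appearing twice.
So there are 5! / (2!·2!) = 30 distinguishable arrangements.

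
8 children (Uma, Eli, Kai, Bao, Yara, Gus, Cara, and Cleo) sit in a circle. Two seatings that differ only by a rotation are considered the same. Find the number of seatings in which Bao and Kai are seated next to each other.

Treat {Bao, Kai} as one unit (2 internal orders) and seat the resulting 7 units around the table: (6)! circular arrangements.
So 2 × (6)! = 2 × 720 = 1440.

1440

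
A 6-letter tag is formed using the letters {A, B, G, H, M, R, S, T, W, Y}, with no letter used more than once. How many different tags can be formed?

151200

With no repetition, fill the 6 letters in order: 10 choices, then 9, down to 5.
10 × 9 × 8 × 7 × 6 × 5 = 151200.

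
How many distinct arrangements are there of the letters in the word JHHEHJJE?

The 8 letters of JHHEHJJE have repeats: E appearing twice, H appearing 3 times, and J appearing 3 times.
Dividing 8! = 40320 by 3!·3!·2! = 72 for the repeated letters gives 560.

560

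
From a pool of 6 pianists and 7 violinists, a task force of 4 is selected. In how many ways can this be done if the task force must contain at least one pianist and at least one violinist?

665

Unrestricted: C(13,4) = 715 ways to pick any 4 of the 13.
Selections missing a whole group: no pianists → C(7,4) = 35; no violinists → C(6,4) = 15.
Both groups omitted at once is impossible, so 715 − 50 = 665.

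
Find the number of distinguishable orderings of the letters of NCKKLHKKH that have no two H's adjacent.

5880

There are 9!/(4!·2!) = 7560 arrangements of NCKKLHKKH in total.
Arrangements with the H's together: treat HH as one letter, giving (8)!/(4!) = 1680.
Hence 7560 − 1680 = 5880.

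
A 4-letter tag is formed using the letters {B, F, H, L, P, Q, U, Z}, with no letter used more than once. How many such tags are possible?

1680

With no repetition, fill the 4 letters in order: 8 choices, then 7, down to 5.
8 × 7 × 6 × 5 = 1680.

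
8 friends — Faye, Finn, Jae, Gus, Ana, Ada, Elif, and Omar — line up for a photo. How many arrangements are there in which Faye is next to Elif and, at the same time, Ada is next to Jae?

Treat {Faye,Elif} as one block (2 orders) and {Ada,Jae} as another (2 orders).
That leaves 6 units to arrange: 2 × 2 × 6! = 4 × 720 = 2880.

2880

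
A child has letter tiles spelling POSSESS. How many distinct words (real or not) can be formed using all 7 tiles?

210

POSSESS has 7 letters with S appearing 4 times.
Dividing 7! = 5040 by 4! = 24 for the repeated letters gives 210.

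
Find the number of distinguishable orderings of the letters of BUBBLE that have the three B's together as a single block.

24

Treat the 3 copies of B as a single block. The multiset to arrange is then {BBB, E, L, U}, 4 items in all.
All 4 items are distinct, so there are (4)! = 24 arrangements.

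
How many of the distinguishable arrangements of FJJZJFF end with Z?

20

Fix Z in the last position and arrange the remaining 6 letters.
Those 6 letters have F appearing 3 times and J appearing 3 times, giving (6)!/(3!·3!) = 20.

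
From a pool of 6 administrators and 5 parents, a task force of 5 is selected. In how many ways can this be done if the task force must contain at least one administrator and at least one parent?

455

With no constraint there are C(11,5) = 462 possible selections.
Selections missing a whole group: no administrators → C(5,5) = 1; no parents → C(6,5) = 6.
Both groups omitted at once is impossible, so 462 − 7 = 455.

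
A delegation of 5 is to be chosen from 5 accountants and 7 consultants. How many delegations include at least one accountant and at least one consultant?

Total 5-person selections from all 12: C(12,5) = 792.
Selections missing a whole group: no accountants → C(7,5) = 21; no consultants → C(5,5) = 1.
Both groups omitted at once is impossible, so 792 − 22 = 770.

770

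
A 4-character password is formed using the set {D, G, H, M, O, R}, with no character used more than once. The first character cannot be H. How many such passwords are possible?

300

The first character has 6−1 = 5 choices (anything except H).
The remaining 3 characters are filled from the other 5 symbols without repetition: 5 × 4 × 3 = 60.
Total: 5 × 60 = 300.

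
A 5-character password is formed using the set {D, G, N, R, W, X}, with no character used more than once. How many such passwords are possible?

This is a permutation of 5 out of 6: P(6,5) = 6!/1!.
6 × 5 × 4 × 3 × 2 = 720.

720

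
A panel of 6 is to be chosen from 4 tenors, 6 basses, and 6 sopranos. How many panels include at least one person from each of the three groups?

Total 6-person selections from all 16: C(16,6) = 8008.
Selections missing a whole group: no tenors → C(12,6) = 924; no basses → C(10,6) = 210; no sopranos → C(10,6) = 210.
Add back selections omitting two groups (i.e. drawn from a single group): C(4,6) + C(6,6) + C(6,6) = 2.
By inclusion–exclusion: 8008 − 1344 + 2 = 6666.

6666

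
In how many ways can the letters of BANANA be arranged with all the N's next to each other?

Treat the 2 copies of N as a single block. The multiset to arrange is then {NN, A, A, A, B}, 5 items in all.
That gives (5)!/(3!) = 20 arrangements.

20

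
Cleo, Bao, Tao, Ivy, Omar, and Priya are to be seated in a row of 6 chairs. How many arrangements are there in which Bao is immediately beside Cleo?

Place the 4 others and the Bao-Cleo pair as 5 objects in a line; the pair has 2 internal arrangements.
That gives 2 × 5! = 2 × 120 = 240.

240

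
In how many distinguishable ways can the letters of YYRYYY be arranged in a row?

The 6 letters of YYRYYY have repeats: Y appearing 5 times.
So there are 6! / (5!) = 6 distinguishable arrangements.

6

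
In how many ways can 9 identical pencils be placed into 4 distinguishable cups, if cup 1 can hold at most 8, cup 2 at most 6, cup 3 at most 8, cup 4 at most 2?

124

Ignoring the caps, the number of non-negative solutions to x_1+…+x_4 = 9 is C(12,3) = 220.
Subtract solutions that violate a single cap (substitute x_i' = x_i − (cap_i+1)): x_1 ≥ 9 gives C(3,3) = 1; x_2 ≥ 7 gives C(5,3) = 10; x_3 ≥ 9 gives C(3,3) = 1; x_4 ≥ 3 gives C(9,3) = 84. Together 96.
No two caps can be exceeded simultaneously, so the pair terms are all 0.
By inclusion–exclusion the count is 220 − 96 + 0 = 124.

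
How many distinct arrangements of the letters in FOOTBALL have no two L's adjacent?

7560

There are 8!/(2!·2!) = 10080 arrangements of FOOTBALL in total.
Arrangements with the L's together: treat LL as one letter, giving (7)!/(2!) = 2520.
Subtracting, 10080 − 2520 = 7560 arrangements keep the L's apart.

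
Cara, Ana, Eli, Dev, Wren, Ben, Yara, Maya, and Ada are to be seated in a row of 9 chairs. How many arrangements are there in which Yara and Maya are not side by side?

There are 9! = 362880 arrangements in all. If Yara and Maya are adjacent, merging them into one block gives 2·(8)! = 80640 arrangements.
So 362880 − 80640 = 282240 arrangements keep them apart.

282240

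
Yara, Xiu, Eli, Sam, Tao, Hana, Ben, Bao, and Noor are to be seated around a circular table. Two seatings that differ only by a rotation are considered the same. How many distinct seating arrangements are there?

40320

Around a circle, 9 distinct people have 9!/9 = (8)! = 40320 rotationally distinct seatings.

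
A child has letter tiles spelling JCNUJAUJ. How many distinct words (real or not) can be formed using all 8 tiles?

3360

The 8 letters of JCNUJAUJ have repeats: J appearing 3 times and U appearing twice.
So there are 8! / (3!·2!) = 3360 distinguishable arrangements.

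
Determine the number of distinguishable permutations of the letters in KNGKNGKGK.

1260

The 9 letters of KNGKNGKGK have repeats: G appearing 3 times, K appearing 4 times, and N appearing twice.
Dividing 9! = 362880 by 4!·3!·2! = 288 for the repeated letters gives 1260.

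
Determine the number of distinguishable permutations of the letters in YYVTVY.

Letter multiplicities in YYVTVY: T×1, V×2, Y×3.
The number of distinct arrangements is 6!/(3!·2!) = 720/12 = 60.

60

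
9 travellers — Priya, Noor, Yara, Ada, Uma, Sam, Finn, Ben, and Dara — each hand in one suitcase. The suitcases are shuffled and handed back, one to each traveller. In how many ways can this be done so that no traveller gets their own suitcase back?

133496

Let Aᵢ be the assignments in which traveller i gets their own suitcase. We want the size of the complement of A₁∪…∪A_9.
By inclusion–exclusion this is Σ_{j=0}^{9} (−1)^j C(9,j)·(9−j)!.
Computing: 362880 − 362880 + 181440 − 60480 + 15120 − 3024 + 504 − 72 + 9 − 1 = 133496.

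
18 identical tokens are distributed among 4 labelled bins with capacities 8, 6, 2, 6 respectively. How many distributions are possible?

31

Ignoring the caps, the number of non-negative solutions to x_1+…+x_4 = 18 is C(21,3) = 1330.
Subtract solutions that violate a single cap (substitute x_i' = x_i − (cap_i+1)): x_1 ≥ 9 gives C(12,3) = 220; x_2 ≥ 7 gives C(14,3) = 364; x_3 ≥ 3 gives C(18,3) = 816; x_4 ≥ 7 gives C(14,3) = 364. Together 1764.
Add back pairs where two caps are both exceeded: 10 + 84 + 10 + 165 + 35 + 165 = 469.
Subtract triples: 0 + 0 + 0 + 4 = 4.
By inclusion–exclusion the count is 1330 − 1764 + 469 − 4 = 31.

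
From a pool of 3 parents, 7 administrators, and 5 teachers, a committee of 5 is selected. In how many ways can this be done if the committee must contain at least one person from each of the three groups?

1925

With no constraint there are C(15,5) = 3003 possible selections.
Subtract selections that omit an entire group: no parents → C(12,5) = 792; no administrators → C(8,5) = 56; no teachers → C(10,5) = 252.
Add back selections omitting two groups (i.e. drawn from a single group): C(3,5) + C(7,5) + C(5,5) = 22.
By inclusion–exclusion: 3003 − 1100 + 22 = 1925.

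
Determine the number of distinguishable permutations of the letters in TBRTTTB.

Letter multiplicities in TBRTTTB: B×2, R×1, T×4.
The number of distinct arrangements is 7!/(4!·2!) = 5040/48 = 105.

105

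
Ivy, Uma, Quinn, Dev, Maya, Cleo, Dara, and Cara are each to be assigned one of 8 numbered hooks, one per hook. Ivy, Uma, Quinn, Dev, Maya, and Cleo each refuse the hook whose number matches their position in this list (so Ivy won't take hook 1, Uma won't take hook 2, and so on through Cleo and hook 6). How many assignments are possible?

18806

Let Aᵢ (for 1 ≤ i ≤ 6) be the placements that put person i in their forbidden hook. Any j of these fix j positions, leaving (8−j)! ways to fill the rest, and there are C(6,j) ways to pick which j.
By inclusion–exclusion, the number of valid placements is Σ_{j=0}^{6} (−1)^j C(6,j)·(8−j)!.
Computing: 40320 − 30240 + 10800 − 2400 + 360 − 36 + 2 = 18806.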